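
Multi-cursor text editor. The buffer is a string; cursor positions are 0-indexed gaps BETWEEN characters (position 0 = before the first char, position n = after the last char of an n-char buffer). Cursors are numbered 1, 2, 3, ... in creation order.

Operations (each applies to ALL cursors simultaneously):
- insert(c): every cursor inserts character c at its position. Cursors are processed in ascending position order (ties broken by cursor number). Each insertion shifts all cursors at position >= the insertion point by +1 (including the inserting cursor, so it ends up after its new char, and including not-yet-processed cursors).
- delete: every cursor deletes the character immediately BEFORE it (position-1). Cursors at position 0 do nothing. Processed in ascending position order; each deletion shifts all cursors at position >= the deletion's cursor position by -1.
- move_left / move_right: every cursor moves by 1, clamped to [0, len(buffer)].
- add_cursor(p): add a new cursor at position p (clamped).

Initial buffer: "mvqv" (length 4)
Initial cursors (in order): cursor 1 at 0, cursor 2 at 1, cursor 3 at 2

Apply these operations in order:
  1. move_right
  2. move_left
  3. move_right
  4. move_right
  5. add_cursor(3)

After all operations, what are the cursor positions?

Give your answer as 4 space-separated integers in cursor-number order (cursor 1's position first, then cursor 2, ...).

Answer: 2 3 4 3

Derivation:
After op 1 (move_right): buffer="mvqv" (len 4), cursors c1@1 c2@2 c3@3, authorship ....
After op 2 (move_left): buffer="mvqv" (len 4), cursors c1@0 c2@1 c3@2, authorship ....
After op 3 (move_right): buffer="mvqv" (len 4), cursors c1@1 c2@2 c3@3, authorship ....
After op 4 (move_right): buffer="mvqv" (len 4), cursors c1@2 c2@3 c3@4, authorship ....
After op 5 (add_cursor(3)): buffer="mvqv" (len 4), cursors c1@2 c2@3 c4@3 c3@4, authorship ....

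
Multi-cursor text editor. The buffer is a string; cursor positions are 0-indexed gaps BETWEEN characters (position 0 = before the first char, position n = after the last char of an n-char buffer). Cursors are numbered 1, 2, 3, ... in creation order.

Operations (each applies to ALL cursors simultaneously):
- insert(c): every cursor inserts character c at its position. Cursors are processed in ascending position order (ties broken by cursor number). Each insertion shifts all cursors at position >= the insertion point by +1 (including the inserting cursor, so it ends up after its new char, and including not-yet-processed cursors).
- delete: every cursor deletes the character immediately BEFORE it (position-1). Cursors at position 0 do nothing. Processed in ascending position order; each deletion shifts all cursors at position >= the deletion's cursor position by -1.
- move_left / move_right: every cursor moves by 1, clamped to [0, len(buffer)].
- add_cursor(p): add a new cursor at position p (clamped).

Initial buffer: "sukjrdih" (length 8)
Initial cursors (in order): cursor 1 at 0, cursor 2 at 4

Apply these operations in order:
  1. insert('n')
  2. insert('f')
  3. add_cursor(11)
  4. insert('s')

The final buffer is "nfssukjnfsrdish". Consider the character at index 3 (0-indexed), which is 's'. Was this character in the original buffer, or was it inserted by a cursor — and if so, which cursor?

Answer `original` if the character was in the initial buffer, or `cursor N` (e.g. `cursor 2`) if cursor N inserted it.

After op 1 (insert('n')): buffer="nsukjnrdih" (len 10), cursors c1@1 c2@6, authorship 1....2....
After op 2 (insert('f')): buffer="nfsukjnfrdih" (len 12), cursors c1@2 c2@8, authorship 11....22....
After op 3 (add_cursor(11)): buffer="nfsukjnfrdih" (len 12), cursors c1@2 c2@8 c3@11, authorship 11....22....
After op 4 (insert('s')): buffer="nfssukjnfsrdish" (len 15), cursors c1@3 c2@10 c3@14, authorship 111....222...3.
Authorship (.=original, N=cursor N): 1 1 1 . . . . 2 2 2 . . . 3 .
Index 3: author = original

Answer: original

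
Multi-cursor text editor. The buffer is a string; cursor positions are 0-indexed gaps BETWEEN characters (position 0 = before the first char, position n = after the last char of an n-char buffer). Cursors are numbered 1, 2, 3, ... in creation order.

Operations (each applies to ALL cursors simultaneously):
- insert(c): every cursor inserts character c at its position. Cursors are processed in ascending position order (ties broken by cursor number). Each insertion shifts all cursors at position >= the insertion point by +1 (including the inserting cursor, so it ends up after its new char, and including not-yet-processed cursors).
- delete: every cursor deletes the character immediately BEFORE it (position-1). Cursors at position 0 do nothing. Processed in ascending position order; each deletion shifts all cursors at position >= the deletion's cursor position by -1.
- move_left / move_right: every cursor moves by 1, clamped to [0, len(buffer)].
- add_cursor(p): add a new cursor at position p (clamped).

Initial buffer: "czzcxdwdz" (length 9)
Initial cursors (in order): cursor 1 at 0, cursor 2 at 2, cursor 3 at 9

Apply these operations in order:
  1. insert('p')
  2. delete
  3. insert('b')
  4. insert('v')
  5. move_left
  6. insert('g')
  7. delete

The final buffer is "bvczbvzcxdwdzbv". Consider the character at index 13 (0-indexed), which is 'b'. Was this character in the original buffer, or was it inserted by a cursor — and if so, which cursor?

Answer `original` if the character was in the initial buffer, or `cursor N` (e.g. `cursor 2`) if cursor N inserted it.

Answer: cursor 3

Derivation:
After op 1 (insert('p')): buffer="pczpzcxdwdzp" (len 12), cursors c1@1 c2@4 c3@12, authorship 1..2.......3
After op 2 (delete): buffer="czzcxdwdz" (len 9), cursors c1@0 c2@2 c3@9, authorship .........
After op 3 (insert('b')): buffer="bczbzcxdwdzb" (len 12), cursors c1@1 c2@4 c3@12, authorship 1..2.......3
After op 4 (insert('v')): buffer="bvczbvzcxdwdzbv" (len 15), cursors c1@2 c2@6 c3@15, authorship 11..22.......33
After op 5 (move_left): buffer="bvczbvzcxdwdzbv" (len 15), cursors c1@1 c2@5 c3@14, authorship 11..22.......33
After op 6 (insert('g')): buffer="bgvczbgvzcxdwdzbgv" (len 18), cursors c1@2 c2@7 c3@17, authorship 111..222.......333
After op 7 (delete): buffer="bvczbvzcxdwdzbv" (len 15), cursors c1@1 c2@5 c3@14, authorship 11..22.......33
Authorship (.=original, N=cursor N): 1 1 . . 2 2 . . . . . . . 3 3
Index 13: author = 3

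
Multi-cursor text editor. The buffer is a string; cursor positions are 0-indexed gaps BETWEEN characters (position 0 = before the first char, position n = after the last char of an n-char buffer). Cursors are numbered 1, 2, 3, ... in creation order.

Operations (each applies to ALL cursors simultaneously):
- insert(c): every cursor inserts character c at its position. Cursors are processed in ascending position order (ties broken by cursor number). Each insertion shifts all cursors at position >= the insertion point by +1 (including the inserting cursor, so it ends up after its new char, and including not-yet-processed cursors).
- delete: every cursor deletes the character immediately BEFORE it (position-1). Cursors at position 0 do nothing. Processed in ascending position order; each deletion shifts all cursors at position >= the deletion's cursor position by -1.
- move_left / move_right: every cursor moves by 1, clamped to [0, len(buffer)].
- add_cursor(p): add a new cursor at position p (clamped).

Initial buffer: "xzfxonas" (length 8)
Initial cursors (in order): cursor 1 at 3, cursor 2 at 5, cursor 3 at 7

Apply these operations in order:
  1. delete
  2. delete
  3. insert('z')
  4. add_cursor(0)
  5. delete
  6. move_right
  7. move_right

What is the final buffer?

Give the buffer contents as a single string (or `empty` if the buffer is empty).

After op 1 (delete): buffer="xzxns" (len 5), cursors c1@2 c2@3 c3@4, authorship .....
After op 2 (delete): buffer="xs" (len 2), cursors c1@1 c2@1 c3@1, authorship ..
After op 3 (insert('z')): buffer="xzzzs" (len 5), cursors c1@4 c2@4 c3@4, authorship .123.
After op 4 (add_cursor(0)): buffer="xzzzs" (len 5), cursors c4@0 c1@4 c2@4 c3@4, authorship .123.
After op 5 (delete): buffer="xs" (len 2), cursors c4@0 c1@1 c2@1 c3@1, authorship ..
After op 6 (move_right): buffer="xs" (len 2), cursors c4@1 c1@2 c2@2 c3@2, authorship ..
After op 7 (move_right): buffer="xs" (len 2), cursors c1@2 c2@2 c3@2 c4@2, authorship ..

Answer: xs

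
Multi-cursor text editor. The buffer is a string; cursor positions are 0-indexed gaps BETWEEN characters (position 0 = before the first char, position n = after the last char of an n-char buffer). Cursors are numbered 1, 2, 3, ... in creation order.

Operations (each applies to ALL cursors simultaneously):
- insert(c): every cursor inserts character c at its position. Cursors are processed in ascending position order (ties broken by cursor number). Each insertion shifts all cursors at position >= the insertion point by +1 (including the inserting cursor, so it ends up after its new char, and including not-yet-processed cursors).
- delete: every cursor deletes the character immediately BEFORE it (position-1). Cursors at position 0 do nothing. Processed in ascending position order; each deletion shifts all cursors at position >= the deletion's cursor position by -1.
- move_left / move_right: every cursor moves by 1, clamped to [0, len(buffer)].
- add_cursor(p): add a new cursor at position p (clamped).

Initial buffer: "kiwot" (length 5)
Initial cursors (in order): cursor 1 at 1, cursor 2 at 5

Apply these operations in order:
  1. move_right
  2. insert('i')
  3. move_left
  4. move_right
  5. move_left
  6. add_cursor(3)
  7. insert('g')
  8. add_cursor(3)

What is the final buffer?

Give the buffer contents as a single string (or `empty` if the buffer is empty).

Answer: kigigwotgi

Derivation:
After op 1 (move_right): buffer="kiwot" (len 5), cursors c1@2 c2@5, authorship .....
After op 2 (insert('i')): buffer="kiiwoti" (len 7), cursors c1@3 c2@7, authorship ..1...2
After op 3 (move_left): buffer="kiiwoti" (len 7), cursors c1@2 c2@6, authorship ..1...2
After op 4 (move_right): buffer="kiiwoti" (len 7), cursors c1@3 c2@7, authorship ..1...2
After op 5 (move_left): buffer="kiiwoti" (len 7), cursors c1@2 c2@6, authorship ..1...2
After op 6 (add_cursor(3)): buffer="kiiwoti" (len 7), cursors c1@2 c3@3 c2@6, authorship ..1...2
After op 7 (insert('g')): buffer="kigigwotgi" (len 10), cursors c1@3 c3@5 c2@9, authorship ..113...22
After op 8 (add_cursor(3)): buffer="kigigwotgi" (len 10), cursors c1@3 c4@3 c3@5 c2@9, authorship ..113...22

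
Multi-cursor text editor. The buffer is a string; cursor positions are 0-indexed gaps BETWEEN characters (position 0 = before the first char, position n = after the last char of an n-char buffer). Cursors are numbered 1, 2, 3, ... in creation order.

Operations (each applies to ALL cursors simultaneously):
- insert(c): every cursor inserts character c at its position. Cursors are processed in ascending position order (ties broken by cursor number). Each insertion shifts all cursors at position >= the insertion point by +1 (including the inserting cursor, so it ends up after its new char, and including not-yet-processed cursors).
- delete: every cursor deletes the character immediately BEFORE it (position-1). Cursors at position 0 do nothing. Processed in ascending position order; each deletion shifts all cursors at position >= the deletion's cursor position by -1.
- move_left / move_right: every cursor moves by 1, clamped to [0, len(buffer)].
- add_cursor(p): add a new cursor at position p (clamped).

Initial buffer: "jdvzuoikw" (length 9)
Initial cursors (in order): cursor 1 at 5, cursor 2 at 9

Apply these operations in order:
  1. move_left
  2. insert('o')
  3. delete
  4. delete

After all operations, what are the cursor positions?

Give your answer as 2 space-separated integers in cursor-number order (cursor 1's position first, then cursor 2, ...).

After op 1 (move_left): buffer="jdvzuoikw" (len 9), cursors c1@4 c2@8, authorship .........
After op 2 (insert('o')): buffer="jdvzouoikow" (len 11), cursors c1@5 c2@10, authorship ....1....2.
After op 3 (delete): buffer="jdvzuoikw" (len 9), cursors c1@4 c2@8, authorship .........
After op 4 (delete): buffer="jdvuoiw" (len 7), cursors c1@3 c2@6, authorship .......

Answer: 3 6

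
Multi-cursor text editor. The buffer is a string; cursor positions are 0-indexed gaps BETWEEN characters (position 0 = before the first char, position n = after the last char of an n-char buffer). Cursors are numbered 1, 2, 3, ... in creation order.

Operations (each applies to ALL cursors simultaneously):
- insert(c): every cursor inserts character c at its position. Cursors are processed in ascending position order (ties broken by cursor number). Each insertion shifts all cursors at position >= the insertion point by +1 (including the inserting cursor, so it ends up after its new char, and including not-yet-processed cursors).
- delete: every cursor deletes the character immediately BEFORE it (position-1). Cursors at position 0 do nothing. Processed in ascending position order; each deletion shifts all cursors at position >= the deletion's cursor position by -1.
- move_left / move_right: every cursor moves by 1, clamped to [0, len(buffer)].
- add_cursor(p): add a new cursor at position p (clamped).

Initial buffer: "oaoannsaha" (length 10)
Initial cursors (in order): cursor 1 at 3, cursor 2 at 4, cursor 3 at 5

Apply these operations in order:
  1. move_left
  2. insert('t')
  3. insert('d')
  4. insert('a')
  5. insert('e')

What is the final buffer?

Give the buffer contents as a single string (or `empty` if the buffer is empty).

Answer: oatdaeotdaeatdaennsaha

Derivation:
After op 1 (move_left): buffer="oaoannsaha" (len 10), cursors c1@2 c2@3 c3@4, authorship ..........
After op 2 (insert('t')): buffer="oatotatnnsaha" (len 13), cursors c1@3 c2@5 c3@7, authorship ..1.2.3......
After op 3 (insert('d')): buffer="oatdotdatdnnsaha" (len 16), cursors c1@4 c2@7 c3@10, authorship ..11.22.33......
After op 4 (insert('a')): buffer="oatdaotdaatdannsaha" (len 19), cursors c1@5 c2@9 c3@13, authorship ..111.222.333......
After op 5 (insert('e')): buffer="oatdaeotdaeatdaennsaha" (len 22), cursors c1@6 c2@11 c3@16, authorship ..1111.2222.3333......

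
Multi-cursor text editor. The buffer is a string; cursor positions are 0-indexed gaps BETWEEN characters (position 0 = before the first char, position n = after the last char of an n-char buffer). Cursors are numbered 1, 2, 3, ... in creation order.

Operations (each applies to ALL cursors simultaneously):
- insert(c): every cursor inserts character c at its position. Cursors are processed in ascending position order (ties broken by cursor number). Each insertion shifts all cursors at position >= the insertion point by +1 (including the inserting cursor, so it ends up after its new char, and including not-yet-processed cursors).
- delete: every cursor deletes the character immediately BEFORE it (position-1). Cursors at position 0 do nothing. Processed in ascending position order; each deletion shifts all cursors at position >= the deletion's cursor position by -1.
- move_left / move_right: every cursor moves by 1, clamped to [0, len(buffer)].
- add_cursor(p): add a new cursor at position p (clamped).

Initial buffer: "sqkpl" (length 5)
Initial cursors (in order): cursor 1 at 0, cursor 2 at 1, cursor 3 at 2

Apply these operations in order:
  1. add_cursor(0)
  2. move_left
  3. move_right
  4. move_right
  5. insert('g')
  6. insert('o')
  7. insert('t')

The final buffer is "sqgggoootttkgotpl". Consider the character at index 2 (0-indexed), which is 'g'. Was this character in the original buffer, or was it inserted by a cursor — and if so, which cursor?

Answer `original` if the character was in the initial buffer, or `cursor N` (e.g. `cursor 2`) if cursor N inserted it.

After op 1 (add_cursor(0)): buffer="sqkpl" (len 5), cursors c1@0 c4@0 c2@1 c3@2, authorship .....
After op 2 (move_left): buffer="sqkpl" (len 5), cursors c1@0 c2@0 c4@0 c3@1, authorship .....
After op 3 (move_right): buffer="sqkpl" (len 5), cursors c1@1 c2@1 c4@1 c3@2, authorship .....
After op 4 (move_right): buffer="sqkpl" (len 5), cursors c1@2 c2@2 c4@2 c3@3, authorship .....
After op 5 (insert('g')): buffer="sqgggkgpl" (len 9), cursors c1@5 c2@5 c4@5 c3@7, authorship ..124.3..
After op 6 (insert('o')): buffer="sqgggoookgopl" (len 13), cursors c1@8 c2@8 c4@8 c3@11, authorship ..124124.33..
After op 7 (insert('t')): buffer="sqgggoootttkgotpl" (len 17), cursors c1@11 c2@11 c4@11 c3@15, authorship ..124124124.333..
Authorship (.=original, N=cursor N): . . 1 2 4 1 2 4 1 2 4 . 3 3 3 . .
Index 2: author = 1

Answer: cursor 1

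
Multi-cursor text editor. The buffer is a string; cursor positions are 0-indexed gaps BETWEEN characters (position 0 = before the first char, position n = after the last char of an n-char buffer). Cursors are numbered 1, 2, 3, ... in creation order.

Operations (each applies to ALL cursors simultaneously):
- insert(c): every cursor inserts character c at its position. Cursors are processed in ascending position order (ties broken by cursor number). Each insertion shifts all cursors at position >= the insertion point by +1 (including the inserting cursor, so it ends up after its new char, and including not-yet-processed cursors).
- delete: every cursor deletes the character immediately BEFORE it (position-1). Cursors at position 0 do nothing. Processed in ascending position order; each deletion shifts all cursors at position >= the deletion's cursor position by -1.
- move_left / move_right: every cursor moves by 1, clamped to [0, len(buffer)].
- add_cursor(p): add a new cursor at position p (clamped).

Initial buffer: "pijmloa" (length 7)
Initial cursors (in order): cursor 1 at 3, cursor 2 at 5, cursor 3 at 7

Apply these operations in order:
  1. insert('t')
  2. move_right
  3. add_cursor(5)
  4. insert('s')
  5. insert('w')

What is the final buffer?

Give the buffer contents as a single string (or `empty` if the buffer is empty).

Answer: pijtmsswwltoswatsw

Derivation:
After op 1 (insert('t')): buffer="pijtmltoat" (len 10), cursors c1@4 c2@7 c3@10, authorship ...1..2..3
After op 2 (move_right): buffer="pijtmltoat" (len 10), cursors c1@5 c2@8 c3@10, authorship ...1..2..3
After op 3 (add_cursor(5)): buffer="pijtmltoat" (len 10), cursors c1@5 c4@5 c2@8 c3@10, authorship ...1..2..3
After op 4 (insert('s')): buffer="pijtmssltosats" (len 14), cursors c1@7 c4@7 c2@11 c3@14, authorship ...1.14.2.2.33
After op 5 (insert('w')): buffer="pijtmsswwltoswatsw" (len 18), cursors c1@9 c4@9 c2@14 c3@18, authorship ...1.1414.2.22.333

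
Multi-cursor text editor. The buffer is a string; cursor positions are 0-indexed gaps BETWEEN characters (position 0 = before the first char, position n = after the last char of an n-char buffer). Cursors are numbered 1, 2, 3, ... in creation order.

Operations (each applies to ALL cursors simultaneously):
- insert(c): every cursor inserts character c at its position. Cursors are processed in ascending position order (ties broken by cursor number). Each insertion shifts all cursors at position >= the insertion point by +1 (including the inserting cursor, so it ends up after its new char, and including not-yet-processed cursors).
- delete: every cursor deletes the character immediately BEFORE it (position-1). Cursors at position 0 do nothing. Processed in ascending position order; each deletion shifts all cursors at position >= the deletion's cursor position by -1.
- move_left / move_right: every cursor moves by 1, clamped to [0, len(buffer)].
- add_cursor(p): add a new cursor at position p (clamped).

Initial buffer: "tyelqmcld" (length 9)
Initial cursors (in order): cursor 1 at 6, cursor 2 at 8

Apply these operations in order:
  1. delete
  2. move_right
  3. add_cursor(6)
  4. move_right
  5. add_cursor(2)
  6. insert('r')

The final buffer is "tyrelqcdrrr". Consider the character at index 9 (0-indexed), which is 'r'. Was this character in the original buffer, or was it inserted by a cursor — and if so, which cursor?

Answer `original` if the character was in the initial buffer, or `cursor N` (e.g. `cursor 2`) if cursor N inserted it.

After op 1 (delete): buffer="tyelqcd" (len 7), cursors c1@5 c2@6, authorship .......
After op 2 (move_right): buffer="tyelqcd" (len 7), cursors c1@6 c2@7, authorship .......
After op 3 (add_cursor(6)): buffer="tyelqcd" (len 7), cursors c1@6 c3@6 c2@7, authorship .......
After op 4 (move_right): buffer="tyelqcd" (len 7), cursors c1@7 c2@7 c3@7, authorship .......
After op 5 (add_cursor(2)): buffer="tyelqcd" (len 7), cursors c4@2 c1@7 c2@7 c3@7, authorship .......
After op 6 (insert('r')): buffer="tyrelqcdrrr" (len 11), cursors c4@3 c1@11 c2@11 c3@11, authorship ..4.....123
Authorship (.=original, N=cursor N): . . 4 . . . . . 1 2 3
Index 9: author = 2

Answer: cursor 2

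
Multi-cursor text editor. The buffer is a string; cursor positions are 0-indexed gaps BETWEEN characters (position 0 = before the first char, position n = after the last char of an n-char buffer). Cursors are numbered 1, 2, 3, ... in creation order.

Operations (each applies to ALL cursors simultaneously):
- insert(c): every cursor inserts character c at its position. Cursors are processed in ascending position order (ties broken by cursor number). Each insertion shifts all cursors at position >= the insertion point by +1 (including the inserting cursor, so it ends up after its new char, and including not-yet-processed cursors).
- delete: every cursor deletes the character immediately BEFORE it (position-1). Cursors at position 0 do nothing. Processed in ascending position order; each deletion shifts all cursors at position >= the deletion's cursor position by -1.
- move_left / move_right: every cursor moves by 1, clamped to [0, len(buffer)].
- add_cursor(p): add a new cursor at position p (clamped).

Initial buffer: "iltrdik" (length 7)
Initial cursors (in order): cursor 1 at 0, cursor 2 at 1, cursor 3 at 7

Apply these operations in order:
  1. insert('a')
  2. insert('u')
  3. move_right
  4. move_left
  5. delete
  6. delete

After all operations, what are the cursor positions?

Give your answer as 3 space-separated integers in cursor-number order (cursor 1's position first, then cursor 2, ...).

Answer: 0 1 6

Derivation:
After op 1 (insert('a')): buffer="aialtrdika" (len 10), cursors c1@1 c2@3 c3@10, authorship 1.2......3
After op 2 (insert('u')): buffer="auiaultrdikau" (len 13), cursors c1@2 c2@5 c3@13, authorship 11.22......33
After op 3 (move_right): buffer="auiaultrdikau" (len 13), cursors c1@3 c2@6 c3@13, authorship 11.22......33
After op 4 (move_left): buffer="auiaultrdikau" (len 13), cursors c1@2 c2@5 c3@12, authorship 11.22......33
After op 5 (delete): buffer="aialtrdiku" (len 10), cursors c1@1 c2@3 c3@9, authorship 1.2......3
After op 6 (delete): buffer="iltrdiu" (len 7), cursors c1@0 c2@1 c3@6, authorship ......3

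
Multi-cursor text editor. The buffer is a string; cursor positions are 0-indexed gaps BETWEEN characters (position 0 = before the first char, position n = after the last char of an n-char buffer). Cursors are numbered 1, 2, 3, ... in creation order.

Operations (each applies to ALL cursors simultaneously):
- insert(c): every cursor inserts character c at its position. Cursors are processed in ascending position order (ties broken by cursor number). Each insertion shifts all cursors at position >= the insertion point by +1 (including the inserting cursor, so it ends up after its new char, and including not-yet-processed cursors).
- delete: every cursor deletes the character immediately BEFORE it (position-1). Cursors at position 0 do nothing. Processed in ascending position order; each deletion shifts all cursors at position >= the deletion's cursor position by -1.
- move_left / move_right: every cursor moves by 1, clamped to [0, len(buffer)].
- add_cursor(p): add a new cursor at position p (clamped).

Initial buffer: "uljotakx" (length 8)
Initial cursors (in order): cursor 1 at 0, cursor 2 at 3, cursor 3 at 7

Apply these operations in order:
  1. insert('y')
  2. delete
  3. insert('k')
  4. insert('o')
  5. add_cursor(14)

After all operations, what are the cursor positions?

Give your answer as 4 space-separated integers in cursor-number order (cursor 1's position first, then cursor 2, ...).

After op 1 (insert('y')): buffer="yuljyotakyx" (len 11), cursors c1@1 c2@5 c3@10, authorship 1...2....3.
After op 2 (delete): buffer="uljotakx" (len 8), cursors c1@0 c2@3 c3@7, authorship ........
After op 3 (insert('k')): buffer="kuljkotakkx" (len 11), cursors c1@1 c2@5 c3@10, authorship 1...2....3.
After op 4 (insert('o')): buffer="kouljkootakkox" (len 14), cursors c1@2 c2@7 c3@13, authorship 11...22....33.
After op 5 (add_cursor(14)): buffer="kouljkootakkox" (len 14), cursors c1@2 c2@7 c3@13 c4@14, authorship 11...22....33.

Answer: 2 7 13 14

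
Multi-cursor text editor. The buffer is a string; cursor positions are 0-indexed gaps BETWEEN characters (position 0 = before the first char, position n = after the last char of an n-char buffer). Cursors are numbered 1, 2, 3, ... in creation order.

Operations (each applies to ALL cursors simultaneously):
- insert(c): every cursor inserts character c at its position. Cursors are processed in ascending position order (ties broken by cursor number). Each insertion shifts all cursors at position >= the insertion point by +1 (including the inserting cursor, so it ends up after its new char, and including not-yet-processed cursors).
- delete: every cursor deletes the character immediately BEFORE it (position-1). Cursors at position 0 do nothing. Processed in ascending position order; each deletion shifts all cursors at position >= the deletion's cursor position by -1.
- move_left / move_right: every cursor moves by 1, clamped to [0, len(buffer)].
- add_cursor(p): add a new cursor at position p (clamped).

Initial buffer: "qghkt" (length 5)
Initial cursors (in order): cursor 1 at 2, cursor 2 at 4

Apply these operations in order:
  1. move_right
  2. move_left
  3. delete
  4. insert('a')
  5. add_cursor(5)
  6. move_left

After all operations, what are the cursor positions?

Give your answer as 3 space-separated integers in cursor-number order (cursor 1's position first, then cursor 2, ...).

Answer: 1 3 4

Derivation:
After op 1 (move_right): buffer="qghkt" (len 5), cursors c1@3 c2@5, authorship .....
After op 2 (move_left): buffer="qghkt" (len 5), cursors c1@2 c2@4, authorship .....
After op 3 (delete): buffer="qht" (len 3), cursors c1@1 c2@2, authorship ...
After op 4 (insert('a')): buffer="qahat" (len 5), cursors c1@2 c2@4, authorship .1.2.
After op 5 (add_cursor(5)): buffer="qahat" (len 5), cursors c1@2 c2@4 c3@5, authorship .1.2.
After op 6 (move_left): buffer="qahat" (len 5), cursors c1@1 c2@3 c3@4, authorship .1.2.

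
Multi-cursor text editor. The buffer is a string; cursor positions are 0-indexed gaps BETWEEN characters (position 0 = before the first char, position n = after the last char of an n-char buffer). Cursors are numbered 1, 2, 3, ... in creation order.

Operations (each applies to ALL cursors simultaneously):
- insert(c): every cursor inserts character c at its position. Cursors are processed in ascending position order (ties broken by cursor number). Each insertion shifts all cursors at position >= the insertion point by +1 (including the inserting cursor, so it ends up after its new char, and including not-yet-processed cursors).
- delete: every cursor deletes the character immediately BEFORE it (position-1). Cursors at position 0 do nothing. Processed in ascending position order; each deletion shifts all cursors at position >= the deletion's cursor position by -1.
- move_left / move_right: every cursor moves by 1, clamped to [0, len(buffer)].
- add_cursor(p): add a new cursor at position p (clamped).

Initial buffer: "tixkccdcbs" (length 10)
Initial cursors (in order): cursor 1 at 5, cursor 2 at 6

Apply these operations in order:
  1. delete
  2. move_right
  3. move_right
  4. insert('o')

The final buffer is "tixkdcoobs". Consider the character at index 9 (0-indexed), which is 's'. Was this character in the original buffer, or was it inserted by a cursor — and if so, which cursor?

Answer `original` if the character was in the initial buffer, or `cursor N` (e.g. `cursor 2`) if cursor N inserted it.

Answer: original

Derivation:
After op 1 (delete): buffer="tixkdcbs" (len 8), cursors c1@4 c2@4, authorship ........
After op 2 (move_right): buffer="tixkdcbs" (len 8), cursors c1@5 c2@5, authorship ........
After op 3 (move_right): buffer="tixkdcbs" (len 8), cursors c1@6 c2@6, authorship ........
After op 4 (insert('o')): buffer="tixkdcoobs" (len 10), cursors c1@8 c2@8, authorship ......12..
Authorship (.=original, N=cursor N): . . . . . . 1 2 . .
Index 9: author = original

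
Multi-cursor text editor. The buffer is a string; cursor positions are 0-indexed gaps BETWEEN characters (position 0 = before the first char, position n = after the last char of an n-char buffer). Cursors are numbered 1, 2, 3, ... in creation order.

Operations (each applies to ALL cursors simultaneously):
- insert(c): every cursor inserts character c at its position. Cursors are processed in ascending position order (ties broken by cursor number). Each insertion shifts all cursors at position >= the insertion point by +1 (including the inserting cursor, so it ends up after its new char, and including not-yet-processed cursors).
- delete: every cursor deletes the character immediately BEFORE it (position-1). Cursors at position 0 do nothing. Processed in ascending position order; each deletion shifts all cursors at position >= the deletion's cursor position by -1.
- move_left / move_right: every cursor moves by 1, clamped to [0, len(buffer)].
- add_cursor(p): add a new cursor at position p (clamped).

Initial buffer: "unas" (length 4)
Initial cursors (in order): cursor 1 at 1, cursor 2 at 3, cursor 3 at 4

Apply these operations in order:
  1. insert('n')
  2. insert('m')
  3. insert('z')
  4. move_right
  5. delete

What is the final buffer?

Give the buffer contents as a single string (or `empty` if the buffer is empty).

After op 1 (insert('n')): buffer="unnansn" (len 7), cursors c1@2 c2@5 c3@7, authorship .1..2.3
After op 2 (insert('m')): buffer="unmnanmsnm" (len 10), cursors c1@3 c2@7 c3@10, authorship .11..22.33
After op 3 (insert('z')): buffer="unmznanmzsnmz" (len 13), cursors c1@4 c2@9 c3@13, authorship .111..222.333
After op 4 (move_right): buffer="unmznanmzsnmz" (len 13), cursors c1@5 c2@10 c3@13, authorship .111..222.333
After op 5 (delete): buffer="unmzanmznm" (len 10), cursors c1@4 c2@8 c3@10, authorship .111.22233

Answer: unmzanmznm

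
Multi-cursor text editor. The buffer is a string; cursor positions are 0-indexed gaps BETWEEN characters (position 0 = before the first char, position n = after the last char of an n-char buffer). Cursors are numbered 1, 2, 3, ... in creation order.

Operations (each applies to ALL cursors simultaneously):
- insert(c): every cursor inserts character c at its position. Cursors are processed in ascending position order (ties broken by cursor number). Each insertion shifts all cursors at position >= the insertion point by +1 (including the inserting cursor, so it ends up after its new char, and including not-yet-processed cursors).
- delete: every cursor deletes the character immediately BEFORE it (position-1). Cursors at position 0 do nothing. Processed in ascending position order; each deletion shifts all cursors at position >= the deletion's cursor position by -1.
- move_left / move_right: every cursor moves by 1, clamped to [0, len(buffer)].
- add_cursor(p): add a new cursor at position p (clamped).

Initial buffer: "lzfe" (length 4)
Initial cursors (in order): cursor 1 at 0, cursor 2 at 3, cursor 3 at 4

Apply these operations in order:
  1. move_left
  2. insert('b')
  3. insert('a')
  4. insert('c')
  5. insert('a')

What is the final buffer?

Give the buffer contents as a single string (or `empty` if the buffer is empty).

Answer: bacalzbacafbacae

Derivation:
After op 1 (move_left): buffer="lzfe" (len 4), cursors c1@0 c2@2 c3@3, authorship ....
After op 2 (insert('b')): buffer="blzbfbe" (len 7), cursors c1@1 c2@4 c3@6, authorship 1..2.3.
After op 3 (insert('a')): buffer="balzbafbae" (len 10), cursors c1@2 c2@6 c3@9, authorship 11..22.33.
After op 4 (insert('c')): buffer="baclzbacfbace" (len 13), cursors c1@3 c2@8 c3@12, authorship 111..222.333.
After op 5 (insert('a')): buffer="bacalzbacafbacae" (len 16), cursors c1@4 c2@10 c3@15, authorship 1111..2222.3333.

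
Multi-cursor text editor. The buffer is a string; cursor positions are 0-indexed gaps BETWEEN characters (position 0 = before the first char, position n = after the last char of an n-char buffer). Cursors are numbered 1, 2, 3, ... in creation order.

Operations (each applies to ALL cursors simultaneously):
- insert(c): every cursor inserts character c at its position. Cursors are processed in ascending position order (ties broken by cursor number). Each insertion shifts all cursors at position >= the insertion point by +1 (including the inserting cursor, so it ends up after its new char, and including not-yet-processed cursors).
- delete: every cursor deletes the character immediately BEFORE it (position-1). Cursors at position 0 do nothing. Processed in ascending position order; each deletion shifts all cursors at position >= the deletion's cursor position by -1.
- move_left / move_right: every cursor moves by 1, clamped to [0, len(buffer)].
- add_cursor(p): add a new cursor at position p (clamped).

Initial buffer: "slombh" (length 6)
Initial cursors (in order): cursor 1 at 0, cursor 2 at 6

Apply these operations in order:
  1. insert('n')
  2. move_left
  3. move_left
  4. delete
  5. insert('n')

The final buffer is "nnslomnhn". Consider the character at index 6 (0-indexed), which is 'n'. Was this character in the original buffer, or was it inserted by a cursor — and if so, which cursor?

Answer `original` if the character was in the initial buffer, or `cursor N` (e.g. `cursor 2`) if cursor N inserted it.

Answer: cursor 2

Derivation:
After op 1 (insert('n')): buffer="nslombhn" (len 8), cursors c1@1 c2@8, authorship 1......2
After op 2 (move_left): buffer="nslombhn" (len 8), cursors c1@0 c2@7, authorship 1......2
After op 3 (move_left): buffer="nslombhn" (len 8), cursors c1@0 c2@6, authorship 1......2
After op 4 (delete): buffer="nslomhn" (len 7), cursors c1@0 c2@5, authorship 1.....2
After op 5 (insert('n')): buffer="nnslomnhn" (len 9), cursors c1@1 c2@7, authorship 11....2.2
Authorship (.=original, N=cursor N): 1 1 . . . . 2 . 2
Index 6: author = 2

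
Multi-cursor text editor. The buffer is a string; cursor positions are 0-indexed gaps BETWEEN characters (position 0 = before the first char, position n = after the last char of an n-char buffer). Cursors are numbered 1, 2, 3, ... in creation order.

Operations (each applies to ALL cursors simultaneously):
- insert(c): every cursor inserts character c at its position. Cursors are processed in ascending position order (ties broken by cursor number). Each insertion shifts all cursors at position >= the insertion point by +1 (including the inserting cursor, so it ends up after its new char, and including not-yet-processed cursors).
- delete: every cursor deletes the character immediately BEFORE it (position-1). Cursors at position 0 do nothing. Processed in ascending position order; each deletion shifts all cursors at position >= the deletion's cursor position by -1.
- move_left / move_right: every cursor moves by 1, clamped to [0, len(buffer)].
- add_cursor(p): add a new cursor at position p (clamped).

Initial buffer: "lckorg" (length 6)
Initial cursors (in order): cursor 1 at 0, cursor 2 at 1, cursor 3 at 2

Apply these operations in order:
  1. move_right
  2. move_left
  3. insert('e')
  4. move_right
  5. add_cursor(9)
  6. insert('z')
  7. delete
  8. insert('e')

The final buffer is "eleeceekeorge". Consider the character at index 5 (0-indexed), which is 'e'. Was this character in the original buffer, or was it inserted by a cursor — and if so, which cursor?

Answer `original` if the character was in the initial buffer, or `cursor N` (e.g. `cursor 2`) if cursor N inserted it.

Answer: cursor 2

Derivation:
After op 1 (move_right): buffer="lckorg" (len 6), cursors c1@1 c2@2 c3@3, authorship ......
After op 2 (move_left): buffer="lckorg" (len 6), cursors c1@0 c2@1 c3@2, authorship ......
After op 3 (insert('e')): buffer="elecekorg" (len 9), cursors c1@1 c2@3 c3@5, authorship 1.2.3....
After op 4 (move_right): buffer="elecekorg" (len 9), cursors c1@2 c2@4 c3@6, authorship 1.2.3....
After op 5 (add_cursor(9)): buffer="elecekorg" (len 9), cursors c1@2 c2@4 c3@6 c4@9, authorship 1.2.3....
After op 6 (insert('z')): buffer="elzeczekzorgz" (len 13), cursors c1@3 c2@6 c3@9 c4@13, authorship 1.12.23.3...4
After op 7 (delete): buffer="elecekorg" (len 9), cursors c1@2 c2@4 c3@6 c4@9, authorship 1.2.3....
After op 8 (insert('e')): buffer="eleeceekeorge" (len 13), cursors c1@3 c2@6 c3@9 c4@13, authorship 1.12.23.3...4
Authorship (.=original, N=cursor N): 1 . 1 2 . 2 3 . 3 . . . 4
Index 5: author = 2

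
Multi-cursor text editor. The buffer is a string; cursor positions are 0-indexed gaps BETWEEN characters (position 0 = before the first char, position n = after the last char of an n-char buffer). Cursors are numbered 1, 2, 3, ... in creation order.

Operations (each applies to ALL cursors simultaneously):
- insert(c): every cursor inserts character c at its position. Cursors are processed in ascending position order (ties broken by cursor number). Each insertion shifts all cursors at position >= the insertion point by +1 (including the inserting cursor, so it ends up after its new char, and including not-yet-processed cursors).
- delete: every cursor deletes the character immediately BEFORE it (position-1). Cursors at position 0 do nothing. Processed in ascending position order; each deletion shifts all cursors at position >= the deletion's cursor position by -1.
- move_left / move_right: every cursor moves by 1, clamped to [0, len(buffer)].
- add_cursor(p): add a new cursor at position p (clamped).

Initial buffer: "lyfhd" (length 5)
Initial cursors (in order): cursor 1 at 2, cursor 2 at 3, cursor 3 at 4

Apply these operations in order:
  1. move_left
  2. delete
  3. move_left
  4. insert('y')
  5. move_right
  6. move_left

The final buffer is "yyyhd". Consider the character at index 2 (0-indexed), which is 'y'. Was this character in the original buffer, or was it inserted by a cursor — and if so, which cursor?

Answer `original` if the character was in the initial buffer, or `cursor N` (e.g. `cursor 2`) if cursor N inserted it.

Answer: cursor 3

Derivation:
After op 1 (move_left): buffer="lyfhd" (len 5), cursors c1@1 c2@2 c3@3, authorship .....
After op 2 (delete): buffer="hd" (len 2), cursors c1@0 c2@0 c3@0, authorship ..
After op 3 (move_left): buffer="hd" (len 2), cursors c1@0 c2@0 c3@0, authorship ..
After op 4 (insert('y')): buffer="yyyhd" (len 5), cursors c1@3 c2@3 c3@3, authorship 123..
After op 5 (move_right): buffer="yyyhd" (len 5), cursors c1@4 c2@4 c3@4, authorship 123..
After op 6 (move_left): buffer="yyyhd" (len 5), cursors c1@3 c2@3 c3@3, authorship 123..
Authorship (.=original, N=cursor N): 1 2 3 . .
Index 2: author = 3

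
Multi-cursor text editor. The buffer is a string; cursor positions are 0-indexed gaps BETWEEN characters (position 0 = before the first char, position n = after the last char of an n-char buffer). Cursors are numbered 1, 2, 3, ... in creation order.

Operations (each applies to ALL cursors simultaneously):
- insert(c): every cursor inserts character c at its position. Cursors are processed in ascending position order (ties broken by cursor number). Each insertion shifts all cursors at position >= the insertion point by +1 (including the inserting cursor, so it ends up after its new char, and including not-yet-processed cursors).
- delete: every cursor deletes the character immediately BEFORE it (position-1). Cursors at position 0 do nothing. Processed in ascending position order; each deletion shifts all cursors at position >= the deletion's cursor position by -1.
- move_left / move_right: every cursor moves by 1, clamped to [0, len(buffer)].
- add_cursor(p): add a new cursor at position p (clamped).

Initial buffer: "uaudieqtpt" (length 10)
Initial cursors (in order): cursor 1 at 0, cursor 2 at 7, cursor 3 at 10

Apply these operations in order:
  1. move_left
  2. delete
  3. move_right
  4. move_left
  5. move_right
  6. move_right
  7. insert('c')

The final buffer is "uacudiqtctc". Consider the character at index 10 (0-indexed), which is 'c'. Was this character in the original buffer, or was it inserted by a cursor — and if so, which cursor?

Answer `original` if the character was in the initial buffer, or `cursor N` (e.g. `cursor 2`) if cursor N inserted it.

After op 1 (move_left): buffer="uaudieqtpt" (len 10), cursors c1@0 c2@6 c3@9, authorship ..........
After op 2 (delete): buffer="uaudiqtt" (len 8), cursors c1@0 c2@5 c3@7, authorship ........
After op 3 (move_right): buffer="uaudiqtt" (len 8), cursors c1@1 c2@6 c3@8, authorship ........
After op 4 (move_left): buffer="uaudiqtt" (len 8), cursors c1@0 c2@5 c3@7, authorship ........
After op 5 (move_right): buffer="uaudiqtt" (len 8), cursors c1@1 c2@6 c3@8, authorship ........
After op 6 (move_right): buffer="uaudiqtt" (len 8), cursors c1@2 c2@7 c3@8, authorship ........
After op 7 (insert('c')): buffer="uacudiqtctc" (len 11), cursors c1@3 c2@9 c3@11, authorship ..1.....2.3
Authorship (.=original, N=cursor N): . . 1 . . . . . 2 . 3
Index 10: author = 3

Answer: cursor 3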